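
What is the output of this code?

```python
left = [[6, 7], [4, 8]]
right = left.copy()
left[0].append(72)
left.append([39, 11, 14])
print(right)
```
[[6, 7, 72], [4, 8]]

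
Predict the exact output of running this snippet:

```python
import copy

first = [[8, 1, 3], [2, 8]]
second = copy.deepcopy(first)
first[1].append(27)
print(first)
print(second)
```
[[8, 1, 3], [2, 8, 27]]
[[8, 1, 3], [2, 8]]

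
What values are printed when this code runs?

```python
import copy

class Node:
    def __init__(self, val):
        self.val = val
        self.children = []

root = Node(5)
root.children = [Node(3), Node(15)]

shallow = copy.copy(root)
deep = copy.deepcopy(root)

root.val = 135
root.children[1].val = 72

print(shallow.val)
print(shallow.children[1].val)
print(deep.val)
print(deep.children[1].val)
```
5
72
5
15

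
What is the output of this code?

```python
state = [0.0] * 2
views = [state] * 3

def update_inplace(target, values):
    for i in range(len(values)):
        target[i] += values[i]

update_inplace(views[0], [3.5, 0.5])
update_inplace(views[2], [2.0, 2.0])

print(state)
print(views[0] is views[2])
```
[5.5, 2.5]
True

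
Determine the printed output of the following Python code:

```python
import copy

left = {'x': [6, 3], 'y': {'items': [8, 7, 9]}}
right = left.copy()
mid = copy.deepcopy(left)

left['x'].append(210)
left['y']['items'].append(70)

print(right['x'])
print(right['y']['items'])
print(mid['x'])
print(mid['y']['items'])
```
[6, 3, 210]
[8, 7, 9, 70]
[6, 3]
[8, 7, 9]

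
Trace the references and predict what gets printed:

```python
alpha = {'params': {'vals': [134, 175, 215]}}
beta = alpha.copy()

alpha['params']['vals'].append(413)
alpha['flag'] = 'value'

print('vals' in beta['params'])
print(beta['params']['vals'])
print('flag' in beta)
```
True
[134, 175, 215, 413]
False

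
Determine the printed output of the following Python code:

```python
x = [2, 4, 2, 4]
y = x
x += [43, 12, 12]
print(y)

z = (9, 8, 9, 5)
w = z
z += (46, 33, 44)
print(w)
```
[2, 4, 2, 4, 43, 12, 12]
(9, 8, 9, 5)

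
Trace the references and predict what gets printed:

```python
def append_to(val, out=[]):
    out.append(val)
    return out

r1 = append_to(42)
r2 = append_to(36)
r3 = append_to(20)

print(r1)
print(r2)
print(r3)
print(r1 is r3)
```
[42, 36, 20]
[42, 36, 20]
[42, 36, 20]
True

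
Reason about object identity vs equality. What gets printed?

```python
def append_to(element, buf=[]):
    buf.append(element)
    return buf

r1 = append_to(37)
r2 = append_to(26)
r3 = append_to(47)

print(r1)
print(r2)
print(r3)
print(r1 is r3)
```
[37, 26, 47]
[37, 26, 47]
[37, 26, 47]
True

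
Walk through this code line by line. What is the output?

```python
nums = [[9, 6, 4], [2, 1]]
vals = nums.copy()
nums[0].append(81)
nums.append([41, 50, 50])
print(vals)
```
[[9, 6, 4, 81], [2, 1]]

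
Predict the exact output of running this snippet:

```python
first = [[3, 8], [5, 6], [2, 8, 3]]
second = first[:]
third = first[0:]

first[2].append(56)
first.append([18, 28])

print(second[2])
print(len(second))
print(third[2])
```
[2, 8, 3, 56]
3
[2, 8, 3, 56]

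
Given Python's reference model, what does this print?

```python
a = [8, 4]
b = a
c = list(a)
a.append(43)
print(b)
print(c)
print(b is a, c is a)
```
[8, 4, 43]
[8, 4]
True False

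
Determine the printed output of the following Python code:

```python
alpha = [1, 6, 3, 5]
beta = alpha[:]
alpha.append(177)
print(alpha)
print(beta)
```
[1, 6, 3, 5, 177]
[1, 6, 3, 5]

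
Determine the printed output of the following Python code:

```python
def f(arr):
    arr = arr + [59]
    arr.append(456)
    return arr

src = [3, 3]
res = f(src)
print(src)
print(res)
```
[3, 3]
[3, 3, 59, 456]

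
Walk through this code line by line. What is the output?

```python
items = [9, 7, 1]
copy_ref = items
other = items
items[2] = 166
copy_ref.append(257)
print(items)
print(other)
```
[9, 7, 166, 257]
[9, 7, 166, 257]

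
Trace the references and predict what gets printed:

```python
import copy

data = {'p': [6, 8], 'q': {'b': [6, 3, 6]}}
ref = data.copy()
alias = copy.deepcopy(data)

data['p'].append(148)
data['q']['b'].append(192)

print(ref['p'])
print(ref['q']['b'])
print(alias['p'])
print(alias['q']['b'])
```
[6, 8, 148]
[6, 3, 6, 192]
[6, 8]
[6, 3, 6]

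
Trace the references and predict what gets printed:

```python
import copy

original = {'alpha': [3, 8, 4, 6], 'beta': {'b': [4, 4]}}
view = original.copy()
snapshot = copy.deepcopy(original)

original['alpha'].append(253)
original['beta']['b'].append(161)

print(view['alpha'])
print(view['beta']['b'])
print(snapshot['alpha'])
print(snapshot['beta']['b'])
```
[3, 8, 4, 6, 253]
[4, 4, 161]
[3, 8, 4, 6]
[4, 4]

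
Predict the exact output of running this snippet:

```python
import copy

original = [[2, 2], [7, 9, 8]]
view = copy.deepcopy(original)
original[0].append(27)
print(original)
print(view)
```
[[2, 2, 27], [7, 9, 8]]
[[2, 2], [7, 9, 8]]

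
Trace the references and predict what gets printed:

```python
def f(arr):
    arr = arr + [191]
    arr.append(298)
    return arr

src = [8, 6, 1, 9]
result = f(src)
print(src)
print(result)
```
[8, 6, 1, 9]
[8, 6, 1, 9, 191, 298]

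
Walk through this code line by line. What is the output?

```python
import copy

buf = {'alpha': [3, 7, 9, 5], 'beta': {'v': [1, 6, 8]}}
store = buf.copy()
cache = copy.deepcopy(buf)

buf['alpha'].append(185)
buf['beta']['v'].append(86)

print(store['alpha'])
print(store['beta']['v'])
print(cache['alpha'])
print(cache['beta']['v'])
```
[3, 7, 9, 5, 185]
[1, 6, 8, 86]
[3, 7, 9, 5]
[1, 6, 8]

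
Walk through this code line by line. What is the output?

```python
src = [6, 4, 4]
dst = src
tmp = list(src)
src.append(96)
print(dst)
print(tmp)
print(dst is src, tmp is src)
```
[6, 4, 4, 96]
[6, 4, 4]
True False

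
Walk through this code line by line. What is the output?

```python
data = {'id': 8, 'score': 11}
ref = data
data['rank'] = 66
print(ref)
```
{'id': 8, 'score': 11, 'rank': 66}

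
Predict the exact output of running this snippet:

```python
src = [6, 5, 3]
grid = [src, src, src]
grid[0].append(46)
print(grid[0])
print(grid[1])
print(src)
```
[6, 5, 3, 46]
[6, 5, 3, 46]
[6, 5, 3, 46]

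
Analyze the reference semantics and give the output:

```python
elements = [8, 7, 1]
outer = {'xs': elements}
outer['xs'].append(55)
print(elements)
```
[8, 7, 1, 55]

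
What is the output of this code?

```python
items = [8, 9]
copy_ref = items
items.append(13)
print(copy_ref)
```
[8, 9, 13]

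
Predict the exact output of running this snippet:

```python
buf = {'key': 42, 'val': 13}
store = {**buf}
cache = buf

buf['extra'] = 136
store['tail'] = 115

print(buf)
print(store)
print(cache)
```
{'key': 42, 'val': 13, 'extra': 136}
{'key': 42, 'val': 13, 'tail': 115}
{'key': 42, 'val': 13, 'extra': 136}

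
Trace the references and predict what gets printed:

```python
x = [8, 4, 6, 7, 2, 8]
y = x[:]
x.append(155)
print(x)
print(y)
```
[8, 4, 6, 7, 2, 8, 155]
[8, 4, 6, 7, 2, 8]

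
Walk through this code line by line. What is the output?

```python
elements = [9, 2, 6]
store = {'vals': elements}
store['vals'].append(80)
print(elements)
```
[9, 2, 6, 80]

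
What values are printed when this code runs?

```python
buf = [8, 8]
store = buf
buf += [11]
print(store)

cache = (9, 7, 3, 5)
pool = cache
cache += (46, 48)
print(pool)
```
[8, 8, 11]
(9, 7, 3, 5)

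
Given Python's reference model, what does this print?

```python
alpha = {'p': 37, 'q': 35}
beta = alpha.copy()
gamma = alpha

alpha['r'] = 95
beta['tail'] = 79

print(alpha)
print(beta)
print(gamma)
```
{'p': 37, 'q': 35, 'r': 95}
{'p': 37, 'q': 35, 'tail': 79}
{'p': 37, 'q': 35, 'r': 95}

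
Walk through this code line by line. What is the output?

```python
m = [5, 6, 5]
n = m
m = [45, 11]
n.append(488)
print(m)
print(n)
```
[45, 11]
[5, 6, 5, 488]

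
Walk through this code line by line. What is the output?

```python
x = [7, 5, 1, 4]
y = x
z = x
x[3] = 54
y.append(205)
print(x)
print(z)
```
[7, 5, 1, 54, 205]
[7, 5, 1, 54, 205]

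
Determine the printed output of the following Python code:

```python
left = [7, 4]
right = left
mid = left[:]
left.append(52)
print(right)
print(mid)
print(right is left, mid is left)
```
[7, 4, 52]
[7, 4]
True False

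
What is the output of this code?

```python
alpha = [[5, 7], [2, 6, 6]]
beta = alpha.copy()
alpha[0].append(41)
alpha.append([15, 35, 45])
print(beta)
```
[[5, 7, 41], [2, 6, 6]]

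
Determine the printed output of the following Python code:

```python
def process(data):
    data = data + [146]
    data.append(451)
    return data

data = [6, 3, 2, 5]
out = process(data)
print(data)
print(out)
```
[6, 3, 2, 5]
[6, 3, 2, 5, 146, 451]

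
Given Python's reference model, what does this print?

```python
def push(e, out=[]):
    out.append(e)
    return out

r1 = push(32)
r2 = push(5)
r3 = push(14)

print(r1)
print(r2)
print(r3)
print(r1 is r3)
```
[32, 5, 14]
[32, 5, 14]
[32, 5, 14]
True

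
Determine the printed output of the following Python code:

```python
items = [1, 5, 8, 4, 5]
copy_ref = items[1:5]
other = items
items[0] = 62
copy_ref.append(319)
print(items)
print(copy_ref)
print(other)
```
[62, 5, 8, 4, 5]
[5, 8, 4, 5, 319]
[62, 5, 8, 4, 5]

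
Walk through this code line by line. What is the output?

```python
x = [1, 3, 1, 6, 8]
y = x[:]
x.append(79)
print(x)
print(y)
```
[1, 3, 1, 6, 8, 79]
[1, 3, 1, 6, 8]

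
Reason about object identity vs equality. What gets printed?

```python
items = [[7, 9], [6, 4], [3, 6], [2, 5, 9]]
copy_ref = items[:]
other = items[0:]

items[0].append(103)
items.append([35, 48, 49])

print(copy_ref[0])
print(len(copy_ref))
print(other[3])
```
[7, 9, 103]
4
[2, 5, 9]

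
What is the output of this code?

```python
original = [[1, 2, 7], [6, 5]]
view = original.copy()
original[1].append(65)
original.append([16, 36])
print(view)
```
[[1, 2, 7], [6, 5, 65]]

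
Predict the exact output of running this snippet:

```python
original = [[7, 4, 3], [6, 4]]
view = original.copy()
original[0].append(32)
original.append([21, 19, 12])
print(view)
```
[[7, 4, 3, 32], [6, 4]]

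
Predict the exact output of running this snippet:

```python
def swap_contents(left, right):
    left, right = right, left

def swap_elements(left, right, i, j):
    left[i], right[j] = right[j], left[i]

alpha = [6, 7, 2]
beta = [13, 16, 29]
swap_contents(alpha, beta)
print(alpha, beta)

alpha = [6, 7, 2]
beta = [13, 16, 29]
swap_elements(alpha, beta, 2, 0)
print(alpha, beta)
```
[6, 7, 2] [13, 16, 29]
[6, 7, 13] [2, 16, 29]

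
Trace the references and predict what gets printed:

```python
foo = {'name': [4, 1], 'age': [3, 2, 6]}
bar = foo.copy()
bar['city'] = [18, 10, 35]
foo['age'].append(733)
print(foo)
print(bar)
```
{'name': [4, 1], 'age': [3, 2, 6, 733]}
{'name': [4, 1], 'age': [3, 2, 6, 733], 'city': [18, 10, 35]}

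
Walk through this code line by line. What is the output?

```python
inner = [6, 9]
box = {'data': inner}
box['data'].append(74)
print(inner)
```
[6, 9, 74]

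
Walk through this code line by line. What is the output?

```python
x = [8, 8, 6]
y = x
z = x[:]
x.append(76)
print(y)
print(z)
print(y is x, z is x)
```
[8, 8, 6, 76]
[8, 8, 6]
True False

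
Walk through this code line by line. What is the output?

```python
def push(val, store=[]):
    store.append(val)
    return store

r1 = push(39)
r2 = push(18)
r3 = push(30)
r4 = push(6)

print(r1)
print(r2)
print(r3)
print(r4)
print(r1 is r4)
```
[39, 18, 30, 6]
[39, 18, 30, 6]
[39, 18, 30, 6]
[39, 18, 30, 6]
True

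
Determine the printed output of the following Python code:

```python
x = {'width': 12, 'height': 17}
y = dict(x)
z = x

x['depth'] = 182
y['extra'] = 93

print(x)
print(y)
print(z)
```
{'width': 12, 'height': 17, 'depth': 182}
{'width': 12, 'height': 17, 'extra': 93}
{'width': 12, 'height': 17, 'depth': 182}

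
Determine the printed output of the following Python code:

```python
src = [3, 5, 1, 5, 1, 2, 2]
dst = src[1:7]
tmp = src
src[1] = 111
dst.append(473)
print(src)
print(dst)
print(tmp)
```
[3, 111, 1, 5, 1, 2, 2]
[5, 1, 5, 1, 2, 2, 473]
[3, 111, 1, 5, 1, 2, 2]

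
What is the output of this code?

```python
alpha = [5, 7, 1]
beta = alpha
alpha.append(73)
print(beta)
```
[5, 7, 1, 73]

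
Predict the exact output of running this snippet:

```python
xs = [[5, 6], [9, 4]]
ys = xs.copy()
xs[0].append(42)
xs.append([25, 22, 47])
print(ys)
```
[[5, 6, 42], [9, 4]]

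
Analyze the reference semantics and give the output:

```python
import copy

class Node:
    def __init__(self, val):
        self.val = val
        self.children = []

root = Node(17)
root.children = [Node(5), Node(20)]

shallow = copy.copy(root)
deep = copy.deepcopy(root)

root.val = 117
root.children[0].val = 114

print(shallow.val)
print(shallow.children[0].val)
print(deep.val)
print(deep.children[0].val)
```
17
114
17
5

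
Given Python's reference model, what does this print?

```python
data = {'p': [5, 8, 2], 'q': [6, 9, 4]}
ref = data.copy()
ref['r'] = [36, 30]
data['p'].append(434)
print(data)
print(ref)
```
{'p': [5, 8, 2, 434], 'q': [6, 9, 4]}
{'p': [5, 8, 2, 434], 'q': [6, 9, 4], 'r': [36, 30]}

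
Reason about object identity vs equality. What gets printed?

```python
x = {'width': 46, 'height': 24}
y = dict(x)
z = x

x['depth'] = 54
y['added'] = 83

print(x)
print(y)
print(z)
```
{'width': 46, 'height': 24, 'depth': 54}
{'width': 46, 'height': 24, 'added': 83}
{'width': 46, 'height': 24, 'depth': 54}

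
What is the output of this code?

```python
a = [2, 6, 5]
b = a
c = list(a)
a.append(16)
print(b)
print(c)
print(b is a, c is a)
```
[2, 6, 5, 16]
[2, 6, 5]
True False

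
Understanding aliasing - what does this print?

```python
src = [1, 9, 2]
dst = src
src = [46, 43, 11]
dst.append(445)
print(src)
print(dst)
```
[46, 43, 11]
[1, 9, 2, 445]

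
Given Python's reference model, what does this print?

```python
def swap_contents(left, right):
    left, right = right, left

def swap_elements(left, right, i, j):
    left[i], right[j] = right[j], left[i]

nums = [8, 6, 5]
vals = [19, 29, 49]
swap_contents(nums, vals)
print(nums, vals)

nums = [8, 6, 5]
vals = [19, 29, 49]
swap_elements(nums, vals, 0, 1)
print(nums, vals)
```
[8, 6, 5] [19, 29, 49]
[29, 6, 5] [19, 8, 49]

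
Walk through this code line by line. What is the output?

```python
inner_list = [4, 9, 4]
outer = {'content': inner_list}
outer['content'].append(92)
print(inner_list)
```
[4, 9, 4, 92]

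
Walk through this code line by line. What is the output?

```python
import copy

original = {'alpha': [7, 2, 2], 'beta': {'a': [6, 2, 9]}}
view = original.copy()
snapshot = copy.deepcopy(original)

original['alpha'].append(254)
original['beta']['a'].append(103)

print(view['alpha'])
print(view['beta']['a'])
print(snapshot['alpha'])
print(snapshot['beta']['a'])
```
[7, 2, 2, 254]
[6, 2, 9, 103]
[7, 2, 2]
[6, 2, 9]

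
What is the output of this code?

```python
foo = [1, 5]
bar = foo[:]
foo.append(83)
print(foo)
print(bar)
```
[1, 5, 83]
[1, 5]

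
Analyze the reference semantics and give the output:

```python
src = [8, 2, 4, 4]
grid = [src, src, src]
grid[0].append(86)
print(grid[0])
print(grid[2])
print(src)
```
[8, 2, 4, 4, 86]
[8, 2, 4, 4, 86]
[8, 2, 4, 4, 86]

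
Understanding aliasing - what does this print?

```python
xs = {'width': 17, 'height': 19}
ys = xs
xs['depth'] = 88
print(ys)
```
{'width': 17, 'height': 19, 'depth': 88}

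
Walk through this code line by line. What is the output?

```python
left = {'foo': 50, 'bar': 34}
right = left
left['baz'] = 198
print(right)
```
{'foo': 50, 'bar': 34, 'baz': 198}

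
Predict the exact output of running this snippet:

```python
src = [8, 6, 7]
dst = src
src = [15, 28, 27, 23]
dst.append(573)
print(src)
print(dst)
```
[15, 28, 27, 23]
[8, 6, 7, 573]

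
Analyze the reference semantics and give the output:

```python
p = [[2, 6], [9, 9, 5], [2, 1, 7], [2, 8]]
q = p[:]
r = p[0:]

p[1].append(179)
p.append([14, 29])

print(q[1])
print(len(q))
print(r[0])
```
[9, 9, 5, 179]
4
[2, 6]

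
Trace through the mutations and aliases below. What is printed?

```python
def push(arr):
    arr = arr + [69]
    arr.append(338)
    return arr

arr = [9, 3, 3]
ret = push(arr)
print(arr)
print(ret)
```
[9, 3, 3]
[9, 3, 3, 69, 338]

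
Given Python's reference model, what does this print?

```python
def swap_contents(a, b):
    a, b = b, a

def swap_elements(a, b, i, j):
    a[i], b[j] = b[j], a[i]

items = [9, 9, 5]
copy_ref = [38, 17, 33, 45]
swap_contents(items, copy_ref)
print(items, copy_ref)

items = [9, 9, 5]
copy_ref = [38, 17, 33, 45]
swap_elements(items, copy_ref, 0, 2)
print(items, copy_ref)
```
[9, 9, 5] [38, 17, 33, 45]
[33, 9, 5] [38, 17, 9, 45]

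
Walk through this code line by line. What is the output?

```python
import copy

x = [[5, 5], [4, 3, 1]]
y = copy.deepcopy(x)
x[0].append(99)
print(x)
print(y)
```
[[5, 5, 99], [4, 3, 1]]
[[5, 5], [4, 3, 1]]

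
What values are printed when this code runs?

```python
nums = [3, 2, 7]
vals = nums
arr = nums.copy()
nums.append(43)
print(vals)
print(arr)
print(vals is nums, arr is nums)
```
[3, 2, 7, 43]
[3, 2, 7]
True False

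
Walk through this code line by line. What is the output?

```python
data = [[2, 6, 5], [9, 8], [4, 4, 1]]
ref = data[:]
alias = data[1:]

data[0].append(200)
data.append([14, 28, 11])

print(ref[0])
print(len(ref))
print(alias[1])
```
[2, 6, 5, 200]
3
[4, 4, 1]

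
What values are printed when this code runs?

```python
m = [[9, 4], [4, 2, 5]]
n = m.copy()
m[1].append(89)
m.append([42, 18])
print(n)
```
[[9, 4], [4, 2, 5, 89]]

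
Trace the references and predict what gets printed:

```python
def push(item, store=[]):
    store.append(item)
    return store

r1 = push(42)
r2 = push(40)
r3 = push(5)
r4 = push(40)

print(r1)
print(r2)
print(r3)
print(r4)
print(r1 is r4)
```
[42, 40, 5, 40]
[42, 40, 5, 40]
[42, 40, 5, 40]
[42, 40, 5, 40]
True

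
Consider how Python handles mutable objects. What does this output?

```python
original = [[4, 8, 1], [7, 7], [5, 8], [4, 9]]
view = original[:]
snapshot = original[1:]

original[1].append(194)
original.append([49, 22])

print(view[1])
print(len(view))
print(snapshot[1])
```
[7, 7, 194]
4
[5, 8]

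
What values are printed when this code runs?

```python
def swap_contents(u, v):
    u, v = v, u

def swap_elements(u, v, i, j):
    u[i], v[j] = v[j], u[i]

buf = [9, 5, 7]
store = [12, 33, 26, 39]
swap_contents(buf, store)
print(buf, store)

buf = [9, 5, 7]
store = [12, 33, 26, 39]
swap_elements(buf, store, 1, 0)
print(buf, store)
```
[9, 5, 7] [12, 33, 26, 39]
[9, 12, 7] [5, 33, 26, 39]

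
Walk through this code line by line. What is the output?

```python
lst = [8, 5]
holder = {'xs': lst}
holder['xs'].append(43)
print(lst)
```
[8, 5, 43]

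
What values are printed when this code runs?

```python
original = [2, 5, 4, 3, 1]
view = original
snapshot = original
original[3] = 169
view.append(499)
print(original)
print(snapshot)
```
[2, 5, 4, 169, 1, 499]
[2, 5, 4, 169, 1, 499]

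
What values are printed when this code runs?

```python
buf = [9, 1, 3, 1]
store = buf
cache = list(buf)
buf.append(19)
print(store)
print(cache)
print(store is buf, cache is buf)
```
[9, 1, 3, 1, 19]
[9, 1, 3, 1]
True False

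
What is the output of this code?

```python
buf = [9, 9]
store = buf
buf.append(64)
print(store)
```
[9, 9, 64]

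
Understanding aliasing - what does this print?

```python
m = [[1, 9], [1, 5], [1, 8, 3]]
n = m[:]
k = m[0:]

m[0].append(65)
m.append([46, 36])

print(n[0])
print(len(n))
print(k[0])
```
[1, 9, 65]
3
[1, 9, 65]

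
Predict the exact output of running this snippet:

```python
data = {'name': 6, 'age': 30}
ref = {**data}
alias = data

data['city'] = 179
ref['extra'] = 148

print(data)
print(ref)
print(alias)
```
{'name': 6, 'age': 30, 'city': 179}
{'name': 6, 'age': 30, 'extra': 148}
{'name': 6, 'age': 30, 'city': 179}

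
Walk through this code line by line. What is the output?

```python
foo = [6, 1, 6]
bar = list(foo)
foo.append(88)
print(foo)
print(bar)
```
[6, 1, 6, 88]
[6, 1, 6]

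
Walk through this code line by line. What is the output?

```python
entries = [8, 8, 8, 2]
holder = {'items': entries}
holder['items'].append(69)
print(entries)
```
[8, 8, 8, 2, 69]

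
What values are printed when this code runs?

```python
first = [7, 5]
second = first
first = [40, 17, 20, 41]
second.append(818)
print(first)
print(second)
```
[40, 17, 20, 41]
[7, 5, 818]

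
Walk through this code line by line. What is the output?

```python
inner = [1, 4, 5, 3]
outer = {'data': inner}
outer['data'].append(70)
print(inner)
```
[1, 4, 5, 3, 70]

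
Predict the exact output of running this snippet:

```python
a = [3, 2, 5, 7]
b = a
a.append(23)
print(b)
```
[3, 2, 5, 7, 23]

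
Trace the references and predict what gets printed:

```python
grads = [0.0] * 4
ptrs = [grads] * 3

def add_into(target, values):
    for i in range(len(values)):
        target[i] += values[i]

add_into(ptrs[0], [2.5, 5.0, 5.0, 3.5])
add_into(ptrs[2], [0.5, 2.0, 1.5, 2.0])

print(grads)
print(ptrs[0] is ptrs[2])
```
[3.0, 7.0, 6.5, 5.5]
True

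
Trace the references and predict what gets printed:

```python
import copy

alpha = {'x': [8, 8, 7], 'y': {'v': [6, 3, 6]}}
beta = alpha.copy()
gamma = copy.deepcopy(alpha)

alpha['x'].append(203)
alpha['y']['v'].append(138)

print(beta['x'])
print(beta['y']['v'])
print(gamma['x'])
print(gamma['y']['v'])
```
[8, 8, 7, 203]
[6, 3, 6, 138]
[8, 8, 7]
[6, 3, 6]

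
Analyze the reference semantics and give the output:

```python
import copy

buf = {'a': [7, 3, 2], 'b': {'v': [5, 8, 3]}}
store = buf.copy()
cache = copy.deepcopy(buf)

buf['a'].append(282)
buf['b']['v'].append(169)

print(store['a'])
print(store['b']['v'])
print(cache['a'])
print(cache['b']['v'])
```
[7, 3, 2, 282]
[5, 8, 3, 169]
[7, 3, 2]
[5, 8, 3]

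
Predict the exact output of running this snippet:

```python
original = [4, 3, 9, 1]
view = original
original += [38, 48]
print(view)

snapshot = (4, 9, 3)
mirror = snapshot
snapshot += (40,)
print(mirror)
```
[4, 3, 9, 1, 38, 48]
(4, 9, 3)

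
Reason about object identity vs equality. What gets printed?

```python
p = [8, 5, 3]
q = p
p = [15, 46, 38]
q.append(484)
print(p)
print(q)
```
[15, 46, 38]
[8, 5, 3, 484]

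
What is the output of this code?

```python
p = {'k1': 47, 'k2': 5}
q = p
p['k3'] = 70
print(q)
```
{'k1': 47, 'k2': 5, 'k3': 70}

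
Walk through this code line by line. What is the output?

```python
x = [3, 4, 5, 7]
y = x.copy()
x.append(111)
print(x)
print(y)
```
[3, 4, 5, 7, 111]
[3, 4, 5, 7]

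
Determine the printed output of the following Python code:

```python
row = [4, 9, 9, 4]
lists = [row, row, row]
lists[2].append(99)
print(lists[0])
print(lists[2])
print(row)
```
[4, 9, 9, 4, 99]
[4, 9, 9, 4, 99]
[4, 9, 9, 4, 99]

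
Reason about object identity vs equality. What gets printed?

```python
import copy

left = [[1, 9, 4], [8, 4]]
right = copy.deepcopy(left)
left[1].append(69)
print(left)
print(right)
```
[[1, 9, 4], [8, 4, 69]]
[[1, 9, 4], [8, 4]]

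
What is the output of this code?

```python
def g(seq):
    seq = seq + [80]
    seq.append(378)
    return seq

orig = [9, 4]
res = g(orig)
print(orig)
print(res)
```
[9, 4]
[9, 4, 80, 378]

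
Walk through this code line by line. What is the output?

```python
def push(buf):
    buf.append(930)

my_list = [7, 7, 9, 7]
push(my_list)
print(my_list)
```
[7, 7, 9, 7, 930]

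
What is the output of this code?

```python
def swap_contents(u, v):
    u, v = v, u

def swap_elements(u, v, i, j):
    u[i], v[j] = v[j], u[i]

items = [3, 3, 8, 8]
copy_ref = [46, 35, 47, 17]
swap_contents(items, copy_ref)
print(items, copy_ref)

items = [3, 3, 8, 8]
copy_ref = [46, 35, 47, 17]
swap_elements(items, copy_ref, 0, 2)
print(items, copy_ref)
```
[3, 3, 8, 8] [46, 35, 47, 17]
[47, 3, 8, 8] [46, 35, 3, 17]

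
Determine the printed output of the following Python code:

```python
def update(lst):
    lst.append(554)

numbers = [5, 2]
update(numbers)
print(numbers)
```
[5, 2, 554]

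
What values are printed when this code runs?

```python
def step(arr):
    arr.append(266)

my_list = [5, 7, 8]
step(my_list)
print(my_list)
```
[5, 7, 8, 266]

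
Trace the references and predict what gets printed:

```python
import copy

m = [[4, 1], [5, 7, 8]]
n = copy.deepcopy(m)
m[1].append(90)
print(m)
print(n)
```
[[4, 1], [5, 7, 8, 90]]
[[4, 1], [5, 7, 8]]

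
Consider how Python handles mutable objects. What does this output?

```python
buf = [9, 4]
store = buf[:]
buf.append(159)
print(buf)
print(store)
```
[9, 4, 159]
[9, 4]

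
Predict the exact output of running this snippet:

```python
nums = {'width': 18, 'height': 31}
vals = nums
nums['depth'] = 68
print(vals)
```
{'width': 18, 'height': 31, 'depth': 68}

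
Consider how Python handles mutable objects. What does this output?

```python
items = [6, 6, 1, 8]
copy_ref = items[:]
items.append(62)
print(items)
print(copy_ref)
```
[6, 6, 1, 8, 62]
[6, 6, 1, 8]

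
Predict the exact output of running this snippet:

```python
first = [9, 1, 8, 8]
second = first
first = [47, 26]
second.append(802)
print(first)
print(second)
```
[47, 26]
[9, 1, 8, 8, 802]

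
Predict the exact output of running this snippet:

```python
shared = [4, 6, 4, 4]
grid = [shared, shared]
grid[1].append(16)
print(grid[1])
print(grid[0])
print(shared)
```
[4, 6, 4, 4, 16]
[4, 6, 4, 4, 16]
[4, 6, 4, 4, 16]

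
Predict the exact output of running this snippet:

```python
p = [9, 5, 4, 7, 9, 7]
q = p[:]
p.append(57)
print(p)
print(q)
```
[9, 5, 4, 7, 9, 7, 57]
[9, 5, 4, 7, 9, 7]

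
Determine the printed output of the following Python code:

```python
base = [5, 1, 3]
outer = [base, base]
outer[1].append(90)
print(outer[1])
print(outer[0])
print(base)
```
[5, 1, 3, 90]
[5, 1, 3, 90]
[5, 1, 3, 90]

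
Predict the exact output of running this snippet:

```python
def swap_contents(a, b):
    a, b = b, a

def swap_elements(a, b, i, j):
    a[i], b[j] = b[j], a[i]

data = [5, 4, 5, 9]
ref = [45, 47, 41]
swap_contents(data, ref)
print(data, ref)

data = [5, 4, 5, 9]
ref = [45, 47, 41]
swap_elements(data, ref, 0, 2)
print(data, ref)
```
[5, 4, 5, 9] [45, 47, 41]
[41, 4, 5, 9] [45, 47, 5]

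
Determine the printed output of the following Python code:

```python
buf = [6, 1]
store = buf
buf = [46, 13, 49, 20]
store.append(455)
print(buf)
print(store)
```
[46, 13, 49, 20]
[6, 1, 455]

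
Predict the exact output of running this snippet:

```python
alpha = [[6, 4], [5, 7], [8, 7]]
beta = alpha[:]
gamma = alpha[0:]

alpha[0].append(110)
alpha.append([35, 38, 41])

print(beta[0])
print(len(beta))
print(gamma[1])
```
[6, 4, 110]
3
[5, 7]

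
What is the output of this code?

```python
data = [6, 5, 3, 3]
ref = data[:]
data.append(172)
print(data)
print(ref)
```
[6, 5, 3, 3, 172]
[6, 5, 3, 3]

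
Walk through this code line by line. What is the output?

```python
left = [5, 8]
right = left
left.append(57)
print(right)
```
[5, 8, 57]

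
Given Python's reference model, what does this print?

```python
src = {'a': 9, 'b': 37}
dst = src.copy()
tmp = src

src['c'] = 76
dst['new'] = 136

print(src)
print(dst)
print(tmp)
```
{'a': 9, 'b': 37, 'c': 76}
{'a': 9, 'b': 37, 'new': 136}
{'a': 9, 'b': 37, 'c': 76}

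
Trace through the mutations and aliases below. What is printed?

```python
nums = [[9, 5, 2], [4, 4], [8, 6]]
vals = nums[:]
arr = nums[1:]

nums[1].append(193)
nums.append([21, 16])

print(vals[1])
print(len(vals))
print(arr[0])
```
[4, 4, 193]
3
[4, 4, 193]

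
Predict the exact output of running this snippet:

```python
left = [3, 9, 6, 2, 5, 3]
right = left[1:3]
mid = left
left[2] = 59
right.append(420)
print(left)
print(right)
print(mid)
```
[3, 9, 59, 2, 5, 3]
[9, 6, 420]
[3, 9, 59, 2, 5, 3]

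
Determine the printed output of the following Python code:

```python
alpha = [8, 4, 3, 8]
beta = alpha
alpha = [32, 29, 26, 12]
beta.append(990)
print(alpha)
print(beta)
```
[32, 29, 26, 12]
[8, 4, 3, 8, 990]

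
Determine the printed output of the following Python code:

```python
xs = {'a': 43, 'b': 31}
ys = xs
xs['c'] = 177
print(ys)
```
{'a': 43, 'b': 31, 'c': 177}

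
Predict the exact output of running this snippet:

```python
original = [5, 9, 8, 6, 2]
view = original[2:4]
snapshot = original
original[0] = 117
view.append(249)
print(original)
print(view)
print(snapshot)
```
[117, 9, 8, 6, 2]
[8, 6, 249]
[117, 9, 8, 6, 2]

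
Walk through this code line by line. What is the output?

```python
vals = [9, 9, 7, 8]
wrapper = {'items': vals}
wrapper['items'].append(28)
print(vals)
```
[9, 9, 7, 8, 28]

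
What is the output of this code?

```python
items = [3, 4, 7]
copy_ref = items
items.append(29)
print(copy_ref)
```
[3, 4, 7, 29]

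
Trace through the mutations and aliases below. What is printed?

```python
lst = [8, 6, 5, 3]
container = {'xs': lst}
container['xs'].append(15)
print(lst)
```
[8, 6, 5, 3, 15]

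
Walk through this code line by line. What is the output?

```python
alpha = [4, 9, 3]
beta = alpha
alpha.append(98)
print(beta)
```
[4, 9, 3, 98]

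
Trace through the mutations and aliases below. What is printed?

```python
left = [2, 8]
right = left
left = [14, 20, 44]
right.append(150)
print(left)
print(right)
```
[14, 20, 44]
[2, 8, 150]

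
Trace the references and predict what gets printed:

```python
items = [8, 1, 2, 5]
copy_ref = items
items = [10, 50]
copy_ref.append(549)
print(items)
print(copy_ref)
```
[10, 50]
[8, 1, 2, 5, 549]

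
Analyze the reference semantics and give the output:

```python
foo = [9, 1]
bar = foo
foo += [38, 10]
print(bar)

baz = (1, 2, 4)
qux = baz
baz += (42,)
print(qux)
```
[9, 1, 38, 10]
(1, 2, 4)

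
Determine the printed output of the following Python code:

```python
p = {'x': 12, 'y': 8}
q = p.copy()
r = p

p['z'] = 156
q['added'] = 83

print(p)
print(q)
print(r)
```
{'x': 12, 'y': 8, 'z': 156}
{'x': 12, 'y': 8, 'added': 83}
{'x': 12, 'y': 8, 'z': 156}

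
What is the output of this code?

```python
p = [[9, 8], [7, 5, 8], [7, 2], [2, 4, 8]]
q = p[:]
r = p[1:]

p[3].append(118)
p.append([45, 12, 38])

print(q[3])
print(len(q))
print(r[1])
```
[2, 4, 8, 118]
4
[7, 2]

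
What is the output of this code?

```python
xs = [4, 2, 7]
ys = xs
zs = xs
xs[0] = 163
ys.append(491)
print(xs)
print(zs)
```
[163, 2, 7, 491]
[163, 2, 7, 491]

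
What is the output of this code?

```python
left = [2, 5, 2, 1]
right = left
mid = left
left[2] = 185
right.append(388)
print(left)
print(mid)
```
[2, 5, 185, 1, 388]
[2, 5, 185, 1, 388]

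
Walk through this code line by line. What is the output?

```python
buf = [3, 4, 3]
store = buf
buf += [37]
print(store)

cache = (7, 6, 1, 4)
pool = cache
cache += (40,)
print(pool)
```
[3, 4, 3, 37]
(7, 6, 1, 4)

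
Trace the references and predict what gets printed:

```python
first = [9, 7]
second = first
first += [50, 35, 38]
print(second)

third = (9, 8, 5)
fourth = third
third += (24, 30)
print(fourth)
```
[9, 7, 50, 35, 38]
(9, 8, 5)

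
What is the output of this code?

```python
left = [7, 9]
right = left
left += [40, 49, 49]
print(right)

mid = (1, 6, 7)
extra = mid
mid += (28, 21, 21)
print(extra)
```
[7, 9, 40, 49, 49]
(1, 6, 7)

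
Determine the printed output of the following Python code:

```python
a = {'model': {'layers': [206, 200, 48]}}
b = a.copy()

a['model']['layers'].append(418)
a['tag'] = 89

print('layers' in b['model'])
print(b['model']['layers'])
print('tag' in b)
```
True
[206, 200, 48, 418]
False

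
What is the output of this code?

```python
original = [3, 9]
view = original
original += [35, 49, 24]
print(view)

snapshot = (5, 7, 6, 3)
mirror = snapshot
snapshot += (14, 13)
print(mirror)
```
[3, 9, 35, 49, 24]
(5, 7, 6, 3)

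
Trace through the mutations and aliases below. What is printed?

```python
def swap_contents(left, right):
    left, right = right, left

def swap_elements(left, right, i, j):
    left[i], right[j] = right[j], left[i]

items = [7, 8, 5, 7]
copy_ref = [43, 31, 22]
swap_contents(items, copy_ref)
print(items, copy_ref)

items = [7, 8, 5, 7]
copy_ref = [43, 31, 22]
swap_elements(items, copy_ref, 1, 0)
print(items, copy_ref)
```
[7, 8, 5, 7] [43, 31, 22]
[7, 43, 5, 7] [8, 31, 22]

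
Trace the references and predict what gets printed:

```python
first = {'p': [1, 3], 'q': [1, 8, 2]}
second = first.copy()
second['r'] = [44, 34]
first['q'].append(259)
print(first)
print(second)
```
{'p': [1, 3], 'q': [1, 8, 2, 259]}
{'p': [1, 3], 'q': [1, 8, 2, 259], 'r': [44, 34]}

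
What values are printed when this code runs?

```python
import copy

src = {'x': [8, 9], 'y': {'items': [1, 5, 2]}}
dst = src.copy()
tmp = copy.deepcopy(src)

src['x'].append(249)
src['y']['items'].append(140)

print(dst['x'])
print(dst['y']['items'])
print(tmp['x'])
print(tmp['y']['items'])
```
[8, 9, 249]
[1, 5, 2, 140]
[8, 9]
[1, 5, 2]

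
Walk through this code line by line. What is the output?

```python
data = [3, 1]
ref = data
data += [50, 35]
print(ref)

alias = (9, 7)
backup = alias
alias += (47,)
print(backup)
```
[3, 1, 50, 35]
(9, 7)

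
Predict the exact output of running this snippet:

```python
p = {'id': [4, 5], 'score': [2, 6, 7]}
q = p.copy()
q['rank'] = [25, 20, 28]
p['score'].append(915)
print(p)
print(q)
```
{'id': [4, 5], 'score': [2, 6, 7, 915]}
{'id': [4, 5], 'score': [2, 6, 7, 915], 'rank': [25, 20, 28]}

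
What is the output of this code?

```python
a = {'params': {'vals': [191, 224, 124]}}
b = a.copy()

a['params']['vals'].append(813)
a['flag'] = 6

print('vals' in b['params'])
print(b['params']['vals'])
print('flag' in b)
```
True
[191, 224, 124, 813]
False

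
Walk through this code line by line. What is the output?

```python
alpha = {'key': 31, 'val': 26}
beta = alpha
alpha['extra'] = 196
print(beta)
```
{'key': 31, 'val': 26, 'extra': 196}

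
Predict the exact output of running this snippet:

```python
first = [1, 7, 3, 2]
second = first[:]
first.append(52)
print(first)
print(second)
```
[1, 7, 3, 2, 52]
[1, 7, 3, 2]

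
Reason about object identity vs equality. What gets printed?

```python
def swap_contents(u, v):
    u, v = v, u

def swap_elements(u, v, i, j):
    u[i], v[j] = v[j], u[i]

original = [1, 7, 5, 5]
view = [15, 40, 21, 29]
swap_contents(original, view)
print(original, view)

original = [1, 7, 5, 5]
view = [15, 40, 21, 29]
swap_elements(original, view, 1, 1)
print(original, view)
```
[1, 7, 5, 5] [15, 40, 21, 29]
[1, 40, 5, 5] [15, 7, 21, 29]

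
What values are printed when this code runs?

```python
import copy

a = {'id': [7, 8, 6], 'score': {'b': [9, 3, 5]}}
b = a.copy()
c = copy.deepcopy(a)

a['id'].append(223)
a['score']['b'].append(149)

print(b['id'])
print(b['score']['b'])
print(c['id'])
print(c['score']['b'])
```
[7, 8, 6, 223]
[9, 3, 5, 149]
[7, 8, 6]
[9, 3, 5]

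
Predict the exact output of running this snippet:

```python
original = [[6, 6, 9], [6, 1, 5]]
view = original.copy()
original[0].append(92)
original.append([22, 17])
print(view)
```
[[6, 6, 9, 92], [6, 1, 5]]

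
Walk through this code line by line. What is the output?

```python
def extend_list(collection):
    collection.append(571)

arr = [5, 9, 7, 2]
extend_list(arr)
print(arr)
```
[5, 9, 7, 2, 571]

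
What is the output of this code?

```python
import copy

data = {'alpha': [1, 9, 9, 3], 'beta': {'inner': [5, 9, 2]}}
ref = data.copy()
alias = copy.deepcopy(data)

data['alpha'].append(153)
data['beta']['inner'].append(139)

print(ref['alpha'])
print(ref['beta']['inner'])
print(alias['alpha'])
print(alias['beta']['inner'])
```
[1, 9, 9, 3, 153]
[5, 9, 2, 139]
[1, 9, 9, 3]
[5, 9, 2]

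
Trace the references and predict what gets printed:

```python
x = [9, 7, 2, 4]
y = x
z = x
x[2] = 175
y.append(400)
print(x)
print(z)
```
[9, 7, 175, 4, 400]
[9, 7, 175, 4, 400]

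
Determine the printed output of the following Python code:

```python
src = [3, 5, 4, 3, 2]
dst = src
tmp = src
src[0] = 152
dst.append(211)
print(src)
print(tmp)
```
[152, 5, 4, 3, 2, 211]
[152, 5, 4, 3, 2, 211]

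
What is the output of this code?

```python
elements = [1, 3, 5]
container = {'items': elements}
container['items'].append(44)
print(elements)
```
[1, 3, 5, 44]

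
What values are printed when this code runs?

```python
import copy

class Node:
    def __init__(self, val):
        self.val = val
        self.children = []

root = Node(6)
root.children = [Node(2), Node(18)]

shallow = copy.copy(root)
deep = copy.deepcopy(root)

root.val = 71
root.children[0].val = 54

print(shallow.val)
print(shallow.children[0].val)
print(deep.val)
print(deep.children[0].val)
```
6
54
6
2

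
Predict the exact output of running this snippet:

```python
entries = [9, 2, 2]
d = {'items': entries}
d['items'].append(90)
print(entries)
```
[9, 2, 2, 90]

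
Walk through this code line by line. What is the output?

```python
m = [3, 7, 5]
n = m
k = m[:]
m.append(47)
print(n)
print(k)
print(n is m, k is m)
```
[3, 7, 5, 47]
[3, 7, 5]
True False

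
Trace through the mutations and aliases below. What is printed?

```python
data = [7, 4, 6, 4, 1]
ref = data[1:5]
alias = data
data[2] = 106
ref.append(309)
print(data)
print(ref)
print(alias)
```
[7, 4, 106, 4, 1]
[4, 6, 4, 1, 309]
[7, 4, 106, 4, 1]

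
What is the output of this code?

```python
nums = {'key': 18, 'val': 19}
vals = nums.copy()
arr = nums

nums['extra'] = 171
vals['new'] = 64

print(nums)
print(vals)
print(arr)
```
{'key': 18, 'val': 19, 'extra': 171}
{'key': 18, 'val': 19, 'new': 64}
{'key': 18, 'val': 19, 'extra': 171}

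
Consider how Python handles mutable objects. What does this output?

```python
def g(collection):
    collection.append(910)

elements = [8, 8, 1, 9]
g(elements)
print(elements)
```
[8, 8, 1, 9, 910]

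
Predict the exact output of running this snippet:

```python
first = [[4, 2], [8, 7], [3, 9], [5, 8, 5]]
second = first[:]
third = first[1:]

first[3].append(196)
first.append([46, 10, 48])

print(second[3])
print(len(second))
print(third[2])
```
[5, 8, 5, 196]
4
[5, 8, 5, 196]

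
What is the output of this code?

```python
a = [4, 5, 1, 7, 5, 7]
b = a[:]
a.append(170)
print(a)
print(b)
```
[4, 5, 1, 7, 5, 7, 170]
[4, 5, 1, 7, 5, 7]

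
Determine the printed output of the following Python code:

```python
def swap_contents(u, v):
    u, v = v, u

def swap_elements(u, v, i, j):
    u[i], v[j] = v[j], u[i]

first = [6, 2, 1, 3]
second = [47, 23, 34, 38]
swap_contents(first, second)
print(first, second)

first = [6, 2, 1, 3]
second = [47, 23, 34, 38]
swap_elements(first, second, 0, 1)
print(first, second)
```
[6, 2, 1, 3] [47, 23, 34, 38]
[23, 2, 1, 3] [47, 6, 34, 38]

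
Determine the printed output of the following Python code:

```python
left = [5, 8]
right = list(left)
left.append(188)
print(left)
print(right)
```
[5, 8, 188]
[5, 8]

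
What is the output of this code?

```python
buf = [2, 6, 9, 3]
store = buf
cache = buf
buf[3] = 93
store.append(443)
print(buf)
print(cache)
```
[2, 6, 9, 93, 443]
[2, 6, 9, 93, 443]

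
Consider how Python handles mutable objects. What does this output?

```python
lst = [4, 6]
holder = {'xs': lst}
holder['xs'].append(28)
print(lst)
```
[4, 6, 28]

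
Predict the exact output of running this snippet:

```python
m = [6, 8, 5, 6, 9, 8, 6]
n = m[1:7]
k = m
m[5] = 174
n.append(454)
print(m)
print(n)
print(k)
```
[6, 8, 5, 6, 9, 174, 6]
[8, 5, 6, 9, 8, 6, 454]
[6, 8, 5, 6, 9, 174, 6]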